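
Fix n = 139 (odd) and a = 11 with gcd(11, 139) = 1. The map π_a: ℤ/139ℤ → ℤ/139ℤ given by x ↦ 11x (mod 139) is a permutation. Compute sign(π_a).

+1

Orbit of 38 under x↦11x: [38, 1, 11, 121, 80, 46, 89]… (length divides ord_139(11)).
Cycle lengths of π_11 on ℤ/139ℤ: [69, 69, 1]; 3 cycles in total.
sign(π) = (−1)^{n − #cycles} = (−1)^{139−3} = (−1)^136 = +1.
(11|139)_J = +1 (Zolotarev's lemma cross-check).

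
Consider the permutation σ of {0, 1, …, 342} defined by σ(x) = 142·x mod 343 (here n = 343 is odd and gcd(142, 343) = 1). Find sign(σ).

+1

Trace 25: π^k(25) = [25, 120, 233, 158, 141, 128, 340] for k=0..6.
π_142 has 7 disjoint cycles with lengths [147, 147, 21, 21, 3, 3, 1] on {0,…,342}.
Σ(ℓ_i−1) = 343−7 = 336; sign = (−1)^336 = +1.
Zolotarev: (142|343) = +1, matching the cycle-count sign.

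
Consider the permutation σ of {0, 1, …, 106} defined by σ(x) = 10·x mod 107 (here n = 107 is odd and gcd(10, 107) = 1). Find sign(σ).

+1

Trace 34: π^k(34) = [34, 19, 83, 81, 61, 75, 1] for k=0..6.
The orbit structure of x ↦ 10x mod 107: 3 orbits of sizes [53, 53, 1].
sign(π) = (−1)^{n − #cycles} = (−1)^{107−3} = (−1)^104 = +1.
Via Zolotarev, sign(π_{10}) = (10|107) = +1.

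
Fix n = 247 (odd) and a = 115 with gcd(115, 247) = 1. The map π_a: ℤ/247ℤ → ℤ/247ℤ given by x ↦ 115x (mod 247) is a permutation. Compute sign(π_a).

Trace 191: π^k(191) = [191, 229, 153, 58, 1, 115, 134] for k=0..6.
Cycle lengths of π_115 on ℤ/247ℤ: [12, 12, 12, 12, 12, 12, 12, 12, 12, 12, 12, 12, 12, 12, 12, 12, 12, 12, 12, 1, 1, 1, 1, 1, 1, 1, 1, 1, 1, 1, 1, 1, 1, 1, 1, 1, 1, 1]; 38 cycles in total.
Σ(ℓ_i−1) = 247−38 = 209; sign = (−1)^209 = -1.
The Jacobi symbol (115|247) = -1 (Zolotarev) agrees.

-1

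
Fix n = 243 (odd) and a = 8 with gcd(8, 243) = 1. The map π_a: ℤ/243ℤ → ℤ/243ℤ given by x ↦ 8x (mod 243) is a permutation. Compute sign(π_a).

Trace 154: π^k(154) = [154, 17, 136, 116, 199, 134, 100] for k=0..6.
14 cycles of lengths [54, 54, 54, 18, 18, 18, 6, 6, 6, 2, 2, 2, 2, 1].
n − c = 243 − 14 = 229; sign = (−1)^229 = -1.
(8|243)_J = -1 (Zolotarev's lemma cross-check).

-1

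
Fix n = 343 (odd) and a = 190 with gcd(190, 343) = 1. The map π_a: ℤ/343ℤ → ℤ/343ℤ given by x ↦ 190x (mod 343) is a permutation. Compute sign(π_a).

+1

Trace 155: π^k(155) = [155, 295, 141, 36, 323, 316, 15] for k=0..6.
Cycle type of π: 49×6 + 7×6 + 1×7; total 19 cycles.
Σ(ℓ_i−1) = 343−19 = 324; sign = (−1)^324 = +1.
(190|343)_J = +1 (Zolotarev's lemma cross-check).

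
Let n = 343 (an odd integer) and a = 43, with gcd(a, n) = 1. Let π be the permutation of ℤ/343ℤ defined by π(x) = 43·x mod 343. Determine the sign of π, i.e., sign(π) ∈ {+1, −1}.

Trace 309: π^k(309) = [309, 253, 246, 288, 36, 176, 22] for k=0..6.
19 cycles of lengths [49, 49, 49, 49, 49, 49, 7, 7, 7, 7, 7, 7, 1, 1, 1, 1, 1, 1, 1].
With 19 cycles on 343 points, sign = (−1)^{343−19} = +1.
Check: (43/343) = +1 by Zolotarev.

+1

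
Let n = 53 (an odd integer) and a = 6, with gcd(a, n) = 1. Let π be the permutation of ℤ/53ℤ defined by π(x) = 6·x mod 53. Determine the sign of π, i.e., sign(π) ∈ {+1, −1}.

+1

Trace 43: π^k(43) = [43, 46, 11, 13, 25, 44, 52] for k=0..6.
3 cycles of lengths [26, 26, 1].
With 3 cycles on 53 points, sign = (−1)^{53−3} = +1.
Via Zolotarev, sign(π_{6}) = (6|53) = +1.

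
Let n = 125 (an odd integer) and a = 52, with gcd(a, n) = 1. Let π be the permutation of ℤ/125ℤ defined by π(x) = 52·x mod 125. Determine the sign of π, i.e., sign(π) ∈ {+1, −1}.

Start at x=94: 94 → 13 → 51 → 27 → 29 → 8 → 41 → … (one orbit).
The orbit structure of x ↦ 52x mod 125: 4 orbits of sizes [100, 20, 4, 1].
125 − 4 = 121 transpositions; sign(π) = (−1)^121 = -1.
The Jacobi symbol (52|125) = -1 (Zolotarev) agrees.

-1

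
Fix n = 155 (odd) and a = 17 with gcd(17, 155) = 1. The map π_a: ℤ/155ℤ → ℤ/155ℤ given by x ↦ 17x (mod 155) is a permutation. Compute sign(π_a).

Trace 49: π^k(49) = [49, 58, 56, 22, 64, 3, 51] for k=0..6.
5 cycles of lengths [60, 60, 30, 4, 1].
With 5 cycles on 155 points, sign = (−1)^{155−5} = +1.
Zolotarev: (17|155) = +1, matching the cycle-count sign.

+1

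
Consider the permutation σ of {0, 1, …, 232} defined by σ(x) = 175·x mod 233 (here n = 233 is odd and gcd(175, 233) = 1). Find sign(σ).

Trace 23: π^k(23) = [23, 64, 16, 4, 1, 175, 102] for k=0..6.
π_175 has 9 disjoint cycles with lengths [29, 29, 29, 29, 29, 29, 29, 29, 1] on {0,…,232}.
Σ(ℓ_i−1) = 233−9 = 224; sign = (−1)^224 = +1.
(175|233)_J = +1 (Zolotarev's lemma cross-check).

+1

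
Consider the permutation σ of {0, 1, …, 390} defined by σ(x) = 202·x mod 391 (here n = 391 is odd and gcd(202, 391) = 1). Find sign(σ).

+1

Trace 370: π^k(370) = [370, 59, 188, 49, 123, 213, 16] for k=0..6.
π_202 has 9 disjoint cycles with lengths [88, 88, 88, 88, 11, 11, 8, 8, 1] on {0,…,390}.
Σ(ℓ_i−1) = 391−9 = 382; sign = (−1)^382 = +1.
(202|391)_J = +1 (Zolotarev's lemma cross-check).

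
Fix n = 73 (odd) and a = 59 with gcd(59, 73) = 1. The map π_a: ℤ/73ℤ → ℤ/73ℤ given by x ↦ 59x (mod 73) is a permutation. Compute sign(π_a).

Orbit of 57 under x↦59x: [57, 5, 3, 31, 4, 17, 54]… (length divides ord_73(59)).
π_59 has 2 disjoint cycles with lengths [72, 1] on {0,…,72}.
n − c = 73 − 2 = 71; sign = (−1)^71 = -1.

-1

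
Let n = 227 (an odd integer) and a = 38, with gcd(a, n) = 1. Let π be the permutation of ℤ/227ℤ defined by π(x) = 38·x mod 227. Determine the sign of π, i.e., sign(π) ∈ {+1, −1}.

-1

Start at x=127: 127 → 59 → 199 → 71 → 201 → 147 → 138 → … (one orbit).
π_38 has 2 disjoint cycles with lengths [226, 1] on {0,…,226}.
n − c = 227 − 2 = 225; sign = (−1)^225 = -1.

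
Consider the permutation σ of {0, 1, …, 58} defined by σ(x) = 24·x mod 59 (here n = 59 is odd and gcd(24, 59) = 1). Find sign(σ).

-1

Trace 2: π^k(2) = [2, 48, 31, 36, 38, 27, 58] for k=0..6.
Decompose π into cycles: lengths [58, 1] (2 cycles, including the fixed point 0).
sign(π) = (−1)^{n − #cycles} = (−1)^{59−2} = (−1)^57 = -1.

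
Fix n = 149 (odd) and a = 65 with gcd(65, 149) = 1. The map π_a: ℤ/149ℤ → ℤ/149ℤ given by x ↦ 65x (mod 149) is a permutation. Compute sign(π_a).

-1

Start at x=111: 111 → 63 → 72 → 61 → 91 → 104 → 55 → … (one orbit).
2 cycles of lengths [148, 1].
149 − 2 = 147 transpositions; sign(π) = (−1)^147 = -1.
The Jacobi symbol (65|149) = -1 (Zolotarev) agrees.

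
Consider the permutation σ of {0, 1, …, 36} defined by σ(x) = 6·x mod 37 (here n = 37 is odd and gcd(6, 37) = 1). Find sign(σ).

-1

Start at x=36: 36 → 31 → 1 → 6 → 36 (one orbit).
The orbit structure of x ↦ 6x mod 37: 10 orbits of sizes [4, 4, 4, 4, 4, 4, 4, 4, 4, 1].
n − c = 37 − 10 = 27; sign = (−1)^27 = -1.
Check: (6/37) = -1 by Zolotarev.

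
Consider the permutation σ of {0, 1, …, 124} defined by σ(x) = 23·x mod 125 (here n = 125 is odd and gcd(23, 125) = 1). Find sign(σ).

Orbit of 56 under x↦23x: [56, 38, 124, 102, 96, 83, 34]… (length divides ord_125(23)).
Decompose π into cycles: lengths [100, 20, 4, 1] (4 cycles, including the fixed point 0).
4 cycles on 125: each ℓ→(−1)^(ℓ−1), product (−1)^121 = -1.

-1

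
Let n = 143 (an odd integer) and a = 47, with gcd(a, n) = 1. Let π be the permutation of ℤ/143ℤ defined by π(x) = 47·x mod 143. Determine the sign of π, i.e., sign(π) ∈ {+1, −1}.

-1

Trace 53: π^k(53) = [53, 60, 103, 122, 14, 86, 38] for k=0..6.
Cycle lengths of π_47 on ℤ/143ℤ: [20, 20, 20, 20, 20, 20, 5, 5, 4, 4, 4, 1]; 12 cycles in total.
12 cycles on 143: each ℓ→(−1)^(ℓ−1), product (−1)^131 = -1.
The Jacobi symbol (47|143) = -1 (Zolotarev) agrees.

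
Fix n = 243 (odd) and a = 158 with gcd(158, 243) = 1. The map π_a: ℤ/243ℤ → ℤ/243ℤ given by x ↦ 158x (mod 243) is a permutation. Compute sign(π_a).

-1

Start at x=139: 139 → 92 → 199 → 95 → 187 → 143 → 238 → … (one orbit).
Cycle type of π: 162 + 54 + 18 + 6 + 2 + 1; total 6 cycles.
Σ(ℓ_i−1) = 243−6 = 237; sign = (−1)^237 = -1.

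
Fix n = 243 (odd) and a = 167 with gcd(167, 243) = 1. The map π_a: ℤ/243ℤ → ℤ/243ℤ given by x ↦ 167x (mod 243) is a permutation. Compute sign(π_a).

Start at x=50: 50 → 88 → 116 → 175 → 65 → 163 → 5 → … (one orbit).
The orbit structure of x ↦ 167x mod 243: 6 orbits of sizes [162, 54, 18, 6, 2, 1].
n − c = 243 − 6 = 237; sign = (−1)^237 = -1.
(167|243)_J = -1 (Zolotarev's lemma cross-check).

-1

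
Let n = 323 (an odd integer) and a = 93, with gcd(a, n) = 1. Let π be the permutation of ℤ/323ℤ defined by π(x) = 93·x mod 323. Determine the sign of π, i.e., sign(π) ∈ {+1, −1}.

Start at x=302: 302 → 308 → 220 → 111 → 310 → 83 → 290 → … (one orbit).
9 cycles of lengths [72, 72, 72, 72, 9, 9, 8, 8, 1].
n − c = 323 − 9 = 314; sign = (−1)^314 = +1.
The Jacobi symbol (93|323) = +1 (Zolotarev) agrees.

+1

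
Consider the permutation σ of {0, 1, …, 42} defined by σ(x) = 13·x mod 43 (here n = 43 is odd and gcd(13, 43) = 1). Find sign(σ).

+1

Orbit of 35 under x↦13x: [35, 25, 24, 11, 14, 10, 1]… (length divides ord_43(13)).
The orbit structure of x ↦ 13x mod 43: 3 orbits of sizes [21, 21, 1].
Σ(ℓ_i−1) = 43−3 = 40; sign = (−1)^40 = +1.
Check: (13/43) = +1 by Zolotarev.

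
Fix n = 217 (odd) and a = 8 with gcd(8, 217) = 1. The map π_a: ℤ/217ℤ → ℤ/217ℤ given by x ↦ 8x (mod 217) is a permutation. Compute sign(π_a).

Orbit of 1 under x↦8x: [1, 8, 64, 78, 190]… (length divides ord_217(8)).
Cycle lengths of π_8 on ℤ/217ℤ: [5, 5, 5, 5, 5, 5, 5, 5, 5, 5, 5, 5, 5, 5, 5, 5, 5, 5, 5, 5, 5, 5, 5, 5, 5, 5, 5, 5, 5, 5, 5, 5, 5, 5, 5, 5, 5, 5, 5, 5, 5, 5, 1, 1, 1, 1, 1, 1, 1]; 49 cycles in total.
With 49 cycles on 217 points, sign = (−1)^{217−49} = +1.

+1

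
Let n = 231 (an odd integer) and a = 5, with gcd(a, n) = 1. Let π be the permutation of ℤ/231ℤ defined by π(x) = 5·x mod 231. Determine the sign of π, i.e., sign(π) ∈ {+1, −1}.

+1

Trace 190: π^k(190) = [190, 26, 130, 188, 16, 80, 169] for k=0..6.
Cycle type of π: 30×6 + 10×2 + 6×3 + 5×2 + 2 + 1; total 15 cycles.
15 cycles on 231: each ℓ→(−1)^(ℓ−1), product (−1)^216 = +1.
Via Zolotarev, sign(π_{5}) = (5|231) = +1.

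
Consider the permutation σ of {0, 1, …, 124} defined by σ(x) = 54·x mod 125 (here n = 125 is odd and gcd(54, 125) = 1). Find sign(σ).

+1

Start at x=44: 44 → 1 → 54 → 41 → 89 → 56 → 24 → … (one orbit).
Decompose π into cycles: lengths [50, 50, 10, 10, 2, 2, 1] (7 cycles, including the fixed point 0).
sign(π) = (−1)^{n − #cycles} = (−1)^{125−7} = (−1)^118 = +1.
Via Zolotarev, sign(π_{54}) = (54|125) = +1.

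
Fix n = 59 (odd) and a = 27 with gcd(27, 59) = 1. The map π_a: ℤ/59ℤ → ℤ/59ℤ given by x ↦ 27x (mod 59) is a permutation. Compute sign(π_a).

+1

Start at x=12: 12 → 29 → 16 → 19 → 41 → 45 → 35 → … (one orbit).
3 cycles of lengths [29, 29, 1].
With 3 cycles on 59 points, sign = (−1)^{59−3} = +1.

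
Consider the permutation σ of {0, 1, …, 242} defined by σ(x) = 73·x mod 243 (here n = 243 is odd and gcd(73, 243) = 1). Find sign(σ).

Start at x=100: 100 → 10 → 1 → 73 → 226 → 217 → 46 → … (one orbit).
π_73 has 27 disjoint cycles with lengths [27, 27, 27, 27, 27, 27, 9, 9, 9, 9, 9, 9, 3, 3, 3, 3, 3, 3, 1, 1, 1, 1, 1, 1, 1, 1, 1] on {0,…,242}.
243 − 27 = 216 transpositions; sign(π) = (−1)^216 = +1.

+1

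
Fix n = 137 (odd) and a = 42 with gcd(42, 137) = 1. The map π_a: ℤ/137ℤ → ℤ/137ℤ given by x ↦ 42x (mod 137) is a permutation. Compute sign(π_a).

Start at x=61: 61 → 96 → 59 → 12 → 93 → 70 → 63 → … (one orbit).
The orbit structure of x ↦ 42x mod 137: 2 orbits of sizes [136, 1].
n − c = 137 − 2 = 135; sign = (−1)^135 = -1.
Via Zolotarev, sign(π_{42}) = (42|137) = -1.

-1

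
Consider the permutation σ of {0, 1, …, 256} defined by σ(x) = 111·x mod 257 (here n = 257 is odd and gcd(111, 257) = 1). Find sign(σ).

+1

Trace 241: π^k(241) = [241, 23, 240, 169, 255, 35, 30] for k=0..6.
π_111 has 5 disjoint cycles with lengths [64, 64, 64, 64, 1] on {0,…,256}.
n − c = 257 − 5 = 252; sign = (−1)^252 = +1.
The Jacobi symbol (111|257) = +1 (Zolotarev) agrees.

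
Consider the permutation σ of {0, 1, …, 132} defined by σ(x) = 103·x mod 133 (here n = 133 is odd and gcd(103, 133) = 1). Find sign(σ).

Trace 103: π^k(103) = [103, 102, 132, 30, 31, 1] for k=0..5.
π_103 has 23 disjoint cycles with lengths [6, 6, 6, 6, 6, 6, 6, 6, 6, 6, 6, 6, 6, 6, 6, 6, 6, 6, 6, 6, 6, 6, 1] on {0,…,132}.
sign(π) = (−1)^{n − #cycles} = (−1)^{133−23} = (−1)^110 = +1.

+1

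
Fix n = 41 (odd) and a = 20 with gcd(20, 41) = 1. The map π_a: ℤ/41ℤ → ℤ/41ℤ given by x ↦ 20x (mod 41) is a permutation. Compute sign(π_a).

Trace 8: π^k(8) = [8, 37, 2, 40, 21, 10, 36] for k=0..6.
π_20 has 3 disjoint cycles with lengths [20, 20, 1] on {0,…,40}.
3 cycles on 41: each ℓ→(−1)^(ℓ−1), product (−1)^38 = +1.

+1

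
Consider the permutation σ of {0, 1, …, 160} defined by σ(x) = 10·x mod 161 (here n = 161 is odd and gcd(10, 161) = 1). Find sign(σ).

Trace 90: π^k(90) = [90, 95, 145, 1, 10, 100, 34] for k=0..6.
Cycle lengths of π_10 on ℤ/161ℤ: [66, 66, 22, 6, 1]; 5 cycles in total.
n − c = 161 − 5 = 156; sign = (−1)^156 = +1.
Check: (10/161) = +1 by Zolotarev.

+1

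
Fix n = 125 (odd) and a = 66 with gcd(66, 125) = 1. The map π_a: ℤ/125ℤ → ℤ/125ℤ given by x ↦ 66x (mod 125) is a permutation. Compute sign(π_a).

Orbit of 11 under x↦66x: [11, 101, 41, 81, 96, 86, 51]… (length divides ord_125(66)).
13 cycles of lengths [25, 25, 25, 25, 5, 5, 5, 5, 1, 1, 1, 1, 1].
n − c = 125 − 13 = 112; sign = (−1)^112 = +1.
(66|125)_J = +1 (Zolotarev's lemma cross-check).

+1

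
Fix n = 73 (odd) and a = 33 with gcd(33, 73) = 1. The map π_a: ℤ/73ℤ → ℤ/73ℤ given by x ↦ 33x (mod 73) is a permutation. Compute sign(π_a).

Trace 16: π^k(16) = [16, 17, 50, 44, 65, 28, 48] for k=0..6.
Cycle type of π: 72 + 1; total 2 cycles.
2 cycles on 73: each ℓ→(−1)^(ℓ−1), product (−1)^71 = -1.

-1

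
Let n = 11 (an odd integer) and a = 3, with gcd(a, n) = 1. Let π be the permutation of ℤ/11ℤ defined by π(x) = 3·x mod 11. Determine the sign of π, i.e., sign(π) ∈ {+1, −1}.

Trace 5: π^k(5) = [5, 4, 1, 3, 9] for k=0..4.
The orbit structure of x ↦ 3x mod 11: 3 orbits of sizes [5, 5, 1].
3 cycles on 11: each ℓ→(−1)^(ℓ−1), product (−1)^8 = +1.

+1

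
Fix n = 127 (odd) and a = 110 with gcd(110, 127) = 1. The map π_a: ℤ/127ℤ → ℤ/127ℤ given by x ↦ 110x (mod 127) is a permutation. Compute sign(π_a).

Orbit of 110 under x↦110x: [110, 35, 40, 82, 3, 76, 105]… (length divides ord_127(110)).
The orbit structure of x ↦ 110x mod 127: 2 orbits of sizes [126, 1].
n − c = 127 − 2 = 125; sign = (−1)^125 = -1.

-1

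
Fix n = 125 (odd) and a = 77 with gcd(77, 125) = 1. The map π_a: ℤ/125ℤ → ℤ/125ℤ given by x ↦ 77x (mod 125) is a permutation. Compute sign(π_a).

Trace 7: π^k(7) = [7, 39, 3, 106, 37, 99, 123] for k=0..6.
π_77 has 4 disjoint cycles with lengths [100, 20, 4, 1] on {0,…,124}.
sign(π) = (−1)^{n − #cycles} = (−1)^{125−4} = (−1)^121 = -1.
Check: (77/125) = -1 by Zolotarev.

-1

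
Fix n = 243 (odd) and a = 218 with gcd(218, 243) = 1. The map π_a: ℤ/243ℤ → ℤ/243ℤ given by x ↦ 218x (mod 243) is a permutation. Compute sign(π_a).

-1

Orbit of 137 under x↦218x: [137, 220, 89, 205, 221, 64, 101]… (length divides ord_243(218)).
Cycle lengths of π_218 on ℤ/243ℤ: [162, 54, 18, 6, 2, 1]; 6 cycles in total.
With 6 cycles on 243 points, sign = (−1)^{243−6} = -1.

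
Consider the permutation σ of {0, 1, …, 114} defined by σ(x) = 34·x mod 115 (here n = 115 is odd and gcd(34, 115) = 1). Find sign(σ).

Trace 101: π^k(101) = [101, 99, 31, 19, 71, 114, 81] for k=0..6.
π_34 has 8 disjoint cycles with lengths [22, 22, 22, 22, 22, 2, 2, 1] on {0,…,114}.
115 − 8 = 107 transpositions; sign(π) = (−1)^107 = -1.

-1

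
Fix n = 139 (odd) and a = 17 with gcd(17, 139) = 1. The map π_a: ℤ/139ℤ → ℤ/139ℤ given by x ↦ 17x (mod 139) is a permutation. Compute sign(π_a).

Start at x=70: 70 → 78 → 75 → 24 → 130 → 125 → 40 → … (one orbit).
The orbit structure of x ↦ 17x mod 139: 2 orbits of sizes [138, 1].
2 cycles on 139: each ℓ→(−1)^(ℓ−1), product (−1)^137 = -1.
Via Zolotarev, sign(π_{17}) = (17|139) = -1.

-1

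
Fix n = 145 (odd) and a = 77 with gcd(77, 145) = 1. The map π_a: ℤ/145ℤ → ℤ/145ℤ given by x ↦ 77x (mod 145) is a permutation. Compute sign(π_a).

+1

Trace 9: π^k(9) = [9, 113, 1, 77, 129, 73, 111] for k=0..6.
The orbit structure of x ↦ 77x mod 145: 7 orbits of sizes [28, 28, 28, 28, 28, 4, 1].
Σ(ℓ_i−1) = 145−7 = 138; sign = (−1)^138 = +1.
Via Zolotarev, sign(π_{77}) = (77|145) = +1.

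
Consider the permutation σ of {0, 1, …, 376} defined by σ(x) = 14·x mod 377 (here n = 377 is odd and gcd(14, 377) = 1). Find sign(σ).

Orbit of 105 under x↦14x: [105, 339, 222, 92, 157, 313, 235]… (length divides ord_377(14)).
26 cycles of lengths [28, 28, 28, 28, 28, 28, 28, 28, 28, 28, 28, 28, 28, 1, 1, 1, 1, 1, 1, 1, 1, 1, 1, 1, 1, 1].
377 − 26 = 351 transpositions; sign(π) = (−1)^351 = -1.
Zolotarev: (14|377) = -1, matching the cycle-count sign.

-1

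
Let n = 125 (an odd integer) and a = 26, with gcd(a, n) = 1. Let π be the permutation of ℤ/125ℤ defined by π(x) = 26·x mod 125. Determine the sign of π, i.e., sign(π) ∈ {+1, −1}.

+1

Orbit of 101 under x↦26x: [101, 1, 26, 51, 76]… (length divides ord_125(26)).
π_26 has 45 disjoint cycles with lengths [5, 5, 5, 5, 5, 5, 5, 5, 5, 5, 5, 5, 5, 5, 5, 5, 5, 5, 5, 5, 1, 1, 1, 1, 1, 1, 1, 1, 1, 1, 1, 1, 1, 1, 1, 1, 1, 1, 1, 1, 1, 1, 1, 1, 1] on {0,…,124}.
sign(π) = (−1)^{n − #cycles} = (−1)^{125−45} = (−1)^80 = +1.
Via Zolotarev, sign(π_{26}) = (26|125) = +1.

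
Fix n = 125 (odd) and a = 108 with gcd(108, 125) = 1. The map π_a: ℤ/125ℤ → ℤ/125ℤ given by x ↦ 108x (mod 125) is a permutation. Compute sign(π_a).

Start at x=71: 71 → 43 → 19 → 52 → 116 → 28 → 24 → … (one orbit).
Decompose π into cycles: lengths [100, 20, 4, 1] (4 cycles, including the fixed point 0).
Σ(ℓ_i−1) = 125−4 = 121; sign = (−1)^121 = -1.
(108|125)_J = -1 (Zolotarev's lemma cross-check).

-1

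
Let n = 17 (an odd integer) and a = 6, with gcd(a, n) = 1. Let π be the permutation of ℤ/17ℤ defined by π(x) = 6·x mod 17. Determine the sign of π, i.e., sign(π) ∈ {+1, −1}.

Orbit of 5 under x↦6x: [5, 13, 10, 9, 3, 1, 6]… (length divides ord_17(6)).
π_6 has 2 disjoint cycles with lengths [16, 1] on {0,…,16}.
17 − 2 = 15 transpositions; sign(π) = (−1)^15 = -1.
(6|17)_J = -1 (Zolotarev's lemma cross-check).

-1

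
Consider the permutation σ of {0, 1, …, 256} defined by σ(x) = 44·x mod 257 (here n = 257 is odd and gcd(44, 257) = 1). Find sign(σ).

Trace 64: π^k(64) = [64, 246, 30, 35, 255, 169, 240] for k=0..6.
Decompose π into cycles: lengths [64, 64, 64, 64, 1] (5 cycles, including the fixed point 0).
n − c = 257 − 5 = 252; sign = (−1)^252 = +1.

+1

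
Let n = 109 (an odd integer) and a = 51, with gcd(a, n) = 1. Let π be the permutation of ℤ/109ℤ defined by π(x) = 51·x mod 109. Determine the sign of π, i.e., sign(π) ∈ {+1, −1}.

-1

Trace 14: π^k(14) = [14, 60, 8, 81, 98, 93, 56] for k=0..6.
Decompose π into cycles: lengths [108, 1] (2 cycles, including the fixed point 0).
2 cycles on 109: each ℓ→(−1)^(ℓ−1), product (−1)^107 = -1.
Check: (51/109) = -1 by Zolotarev.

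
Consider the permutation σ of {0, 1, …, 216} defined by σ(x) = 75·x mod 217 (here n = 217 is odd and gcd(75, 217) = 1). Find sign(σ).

Start at x=25: 25 → 139 → 9 → 24 → 64 → 26 → 214 → … (one orbit).
Cycle lengths of π_75 on ℤ/217ℤ: [30, 30, 30, 30, 30, 30, 30, 6, 1]; 9 cycles in total.
n − c = 217 − 9 = 208; sign = (−1)^208 = +1.

+1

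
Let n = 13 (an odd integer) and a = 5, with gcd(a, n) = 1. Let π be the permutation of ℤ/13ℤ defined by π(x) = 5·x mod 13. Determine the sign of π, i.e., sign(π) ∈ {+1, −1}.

Trace 8: π^k(8) = [8, 1, 5, 12] for k=0..3.
Cycle lengths of π_5 on ℤ/13ℤ: [4, 4, 4, 1]; 4 cycles in total.
sign(π) = (−1)^{n − #cycles} = (−1)^{13−4} = (−1)^9 = -1.

-1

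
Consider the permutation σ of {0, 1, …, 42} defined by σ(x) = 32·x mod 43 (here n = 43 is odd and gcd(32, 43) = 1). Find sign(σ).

Orbit of 1 under x↦32x: [1, 32, 35, 2, 21, 27, 4]… (length divides ord_43(32)).
The orbit structure of x ↦ 32x mod 43: 4 orbits of sizes [14, 14, 14, 1].
43 − 4 = 39 transpositions; sign(π) = (−1)^39 = -1.

-1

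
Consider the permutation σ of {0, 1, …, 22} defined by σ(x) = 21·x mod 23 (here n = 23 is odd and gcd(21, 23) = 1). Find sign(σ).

-1

Trace 5: π^k(5) = [5, 13, 20, 6, 11, 1, 21] for k=0..6.
Cycle type of π: 22 + 1; total 2 cycles.
sign(π) = (−1)^{n − #cycles} = (−1)^{23−2} = (−1)^21 = -1.
(21|23)_J = -1 (Zolotarev's lemma cross-check).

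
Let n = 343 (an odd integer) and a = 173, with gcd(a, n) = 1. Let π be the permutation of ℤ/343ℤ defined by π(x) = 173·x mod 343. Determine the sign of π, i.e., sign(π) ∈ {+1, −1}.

-1

Start at x=306: 306 → 116 → 174 → 261 → 220 → 330 → 152 → … (one orbit).
The orbit structure of x ↦ 173x mod 343: 4 orbits of sizes [294, 42, 6, 1].
343 − 4 = 339 transpositions; sign(π) = (−1)^339 = -1.
Zolotarev: (173|343) = -1, matching the cycle-count sign.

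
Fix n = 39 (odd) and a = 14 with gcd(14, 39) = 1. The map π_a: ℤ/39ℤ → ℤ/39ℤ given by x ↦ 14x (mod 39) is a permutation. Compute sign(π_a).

-1

Trace 14: π^k(14) = [14, 1] for k=0..1.
The orbit structure of x ↦ 14x mod 39: 26 orbits of sizes [2, 2, 2, 2, 2, 2, 2, 2, 2, 2, 2, 2, 2, 1, 1, 1, 1, 1, 1, 1, 1, 1, 1, 1, 1, 1].
26 cycles on 39: each ℓ→(−1)^(ℓ−1), product (−1)^13 = -1.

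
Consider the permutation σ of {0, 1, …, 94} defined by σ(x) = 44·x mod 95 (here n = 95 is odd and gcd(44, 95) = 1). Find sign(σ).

Trace 36: π^k(36) = [36, 64, 61, 24, 11, 9, 16] for k=0..6.
9 cycles of lengths [18, 18, 18, 18, 9, 9, 2, 2, 1].
9 cycles on 95: each ℓ→(−1)^(ℓ−1), product (−1)^86 = +1.
Check: (44/95) = +1 by Zolotarev.

+1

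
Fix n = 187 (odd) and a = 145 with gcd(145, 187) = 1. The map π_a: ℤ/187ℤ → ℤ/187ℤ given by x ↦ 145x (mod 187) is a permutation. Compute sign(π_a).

-1

Orbit of 1 under x↦145x: [1, 145, 81, 151, 16, 76, 174]… (length divides ord_187(145)).
Decompose π into cycles: lengths [40, 40, 40, 40, 10, 8, 8, 1] (8 cycles, including the fixed point 0).
sign(π) = (−1)^{n − #cycles} = (−1)^{187−8} = (−1)^179 = -1.
Zolotarev: (145|187) = -1, matching the cycle-count sign.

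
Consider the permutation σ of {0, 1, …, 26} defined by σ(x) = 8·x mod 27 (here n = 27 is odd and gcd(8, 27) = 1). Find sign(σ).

Start at x=1: 1 → 8 → 10 → 26 → 19 → 17 → 1 (one orbit).
The orbit structure of x ↦ 8x mod 27: 8 orbits of sizes [6, 6, 6, 2, 2, 2, 2, 1].
8 cycles on 27: each ℓ→(−1)^(ℓ−1), product (−1)^19 = -1.
Zolotarev: (8|27) = -1, matching the cycle-count sign.

-1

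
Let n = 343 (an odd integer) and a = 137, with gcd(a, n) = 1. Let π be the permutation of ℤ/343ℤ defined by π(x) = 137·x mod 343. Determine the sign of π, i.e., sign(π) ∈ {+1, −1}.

+1

Orbit of 211 under x↦137x: [211, 95, 324, 141, 109, 184, 169]… (length divides ord_343(137)).
π_137 has 7 disjoint cycles with lengths [147, 147, 21, 21, 3, 3, 1] on {0,…,342}.
sign(π) = (−1)^{n − #cycles} = (−1)^{343−7} = (−1)^336 = +1.
(137|343)_J = +1 (Zolotarev's lemma cross-check).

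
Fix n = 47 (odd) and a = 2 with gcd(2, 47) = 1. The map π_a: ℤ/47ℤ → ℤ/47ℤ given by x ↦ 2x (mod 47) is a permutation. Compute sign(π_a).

+1

Trace 27: π^k(27) = [27, 7, 14, 28, 9, 18, 36] for k=0..6.
3 cycles of lengths [23, 23, 1].
3 cycles on 47: each ℓ→(−1)^(ℓ−1), product (−1)^44 = +1.
Zolotarev: (2|47) = +1, matching the cycle-count sign.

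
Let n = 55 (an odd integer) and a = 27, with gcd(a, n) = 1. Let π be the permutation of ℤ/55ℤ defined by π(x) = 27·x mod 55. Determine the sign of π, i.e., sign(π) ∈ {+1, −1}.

-1

Trace 12: π^k(12) = [12, 49, 3, 26, 42, 34, 38] for k=0..6.
π_27 has 6 disjoint cycles with lengths [20, 20, 5, 5, 4, 1] on {0,…,54}.
6 cycles on 55: each ℓ→(−1)^(ℓ−1), product (−1)^49 = -1.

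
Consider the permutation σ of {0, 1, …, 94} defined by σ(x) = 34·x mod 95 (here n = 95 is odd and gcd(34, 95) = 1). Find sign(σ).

Trace 59: π^k(59) = [59, 11, 89, 81, 94, 61, 79] for k=0..6.
Cycle lengths of π_34 on ℤ/95ℤ: [18, 18, 18, 18, 18, 2, 2, 1]; 8 cycles in total.
sign(π) = (−1)^{n − #cycles} = (−1)^{95−8} = (−1)^87 = -1.
Check: (34/95) = -1 by Zolotarev.

-1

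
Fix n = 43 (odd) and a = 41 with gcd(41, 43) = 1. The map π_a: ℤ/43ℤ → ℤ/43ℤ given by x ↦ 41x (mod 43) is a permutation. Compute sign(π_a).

Start at x=41: 41 → 4 → 35 → 16 → 11 → 21 → 1 → 41 (one orbit).
Decompose π into cycles: lengths [7, 7, 7, 7, 7, 7, 1] (7 cycles, including the fixed point 0).
43 − 7 = 36 transpositions; sign(π) = (−1)^36 = +1.
Check: (41/43) = +1 by Zolotarev.

+1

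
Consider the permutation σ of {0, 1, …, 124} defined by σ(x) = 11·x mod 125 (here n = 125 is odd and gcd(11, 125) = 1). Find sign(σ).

Trace 91: π^k(91) = [91, 1, 11, 121, 81, 16, 51] for k=0..6.
Cycle lengths of π_11 on ℤ/125ℤ: [25, 25, 25, 25, 5, 5, 5, 5, 1, 1, 1, 1, 1]; 13 cycles in total.
sign(π) = (−1)^{n − #cycles} = (−1)^{125−13} = (−1)^112 = +1.
Zolotarev: (11|125) = +1, matching the cycle-count sign.

+1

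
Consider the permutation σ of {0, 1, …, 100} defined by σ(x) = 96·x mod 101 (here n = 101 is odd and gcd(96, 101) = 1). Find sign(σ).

+1

Orbit of 30 under x↦96x: [30, 52, 43, 88, 65, 79, 9]… (length divides ord_101(96)).
3 cycles of lengths [50, 50, 1].
101 − 3 = 98 transpositions; sign(π) = (−1)^98 = +1.
The Jacobi symbol (96|101) = +1 (Zolotarev) agrees.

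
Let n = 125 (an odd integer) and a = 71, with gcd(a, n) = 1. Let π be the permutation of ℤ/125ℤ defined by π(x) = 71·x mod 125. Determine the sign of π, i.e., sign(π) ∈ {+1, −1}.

Orbit of 66 under x↦71x: [66, 61, 81, 1, 71, 41, 36]… (length divides ord_125(71)).
13 cycles of lengths [25, 25, 25, 25, 5, 5, 5, 5, 1, 1, 1, 1, 1].
13 cycles on 125: each ℓ→(−1)^(ℓ−1), product (−1)^112 = +1.

+1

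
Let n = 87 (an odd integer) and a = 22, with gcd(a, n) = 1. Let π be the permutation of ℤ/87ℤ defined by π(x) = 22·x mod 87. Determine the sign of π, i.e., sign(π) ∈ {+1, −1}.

Trace 13: π^k(13) = [13, 25, 28, 7, 67, 82, 64] for k=0..6.
The orbit structure of x ↦ 22x mod 87: 9 orbits of sizes [14, 14, 14, 14, 14, 14, 1, 1, 1].
9 cycles on 87: each ℓ→(−1)^(ℓ−1), product (−1)^78 = +1.
Check: (22/87) = +1 by Zolotarev.

+1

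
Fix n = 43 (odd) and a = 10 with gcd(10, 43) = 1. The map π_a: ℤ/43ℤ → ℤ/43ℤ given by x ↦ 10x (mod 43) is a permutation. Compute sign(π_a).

+1

Start at x=35: 35 → 6 → 17 → 41 → 23 → 15 → 21 → … (one orbit).
π_10 has 3 disjoint cycles with lengths [21, 21, 1] on {0,…,42}.
43 − 3 = 40 transpositions; sign(π) = (−1)^40 = +1.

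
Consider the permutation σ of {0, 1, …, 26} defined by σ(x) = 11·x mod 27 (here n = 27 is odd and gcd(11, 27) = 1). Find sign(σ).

Trace 4: π^k(4) = [4, 17, 25, 5, 1, 11, 13] for k=0..6.
Decompose π into cycles: lengths [18, 6, 2, 1] (4 cycles, including the fixed point 0).
sign(π) = (−1)^{n − #cycles} = (−1)^{27−4} = (−1)^23 = -1.
The Jacobi symbol (11|27) = -1 (Zolotarev) agrees.

-1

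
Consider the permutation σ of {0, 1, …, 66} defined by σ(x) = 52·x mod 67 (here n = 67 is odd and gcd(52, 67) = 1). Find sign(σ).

Start at x=58: 58 → 1 → 52 → 24 → 42 → 40 → 3 → … (one orbit).
4 cycles of lengths [22, 22, 22, 1].
4 cycles on 67: each ℓ→(−1)^(ℓ−1), product (−1)^63 = -1.
Zolotarev: (52|67) = -1, matching the cycle-count sign.

-1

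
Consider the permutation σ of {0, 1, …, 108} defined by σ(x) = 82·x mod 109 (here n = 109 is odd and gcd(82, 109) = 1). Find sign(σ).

+1

Trace 64: π^k(64) = [64, 16, 4, 1, 82, 75, 46] for k=0..6.
π_82 has 7 disjoint cycles with lengths [18, 18, 18, 18, 18, 18, 1] on {0,…,108}.
Σ(ℓ_i−1) = 109−7 = 102; sign = (−1)^102 = +1.
Check: (82/109) = +1 by Zolotarev.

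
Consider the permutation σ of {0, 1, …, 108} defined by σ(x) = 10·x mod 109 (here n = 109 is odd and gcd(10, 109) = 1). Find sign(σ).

Trace 8: π^k(8) = [8, 80, 37, 43, 103, 49, 54] for k=0..6.
2 cycles of lengths [108, 1].
sign(π) = (−1)^{n − #cycles} = (−1)^{109−2} = (−1)^107 = -1.

-1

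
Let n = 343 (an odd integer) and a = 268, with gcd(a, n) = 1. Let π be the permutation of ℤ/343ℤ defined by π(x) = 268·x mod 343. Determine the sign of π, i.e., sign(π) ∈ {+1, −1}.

Trace 186: π^k(186) = [186, 113, 100, 46, 323, 128, 4] for k=0..6.
Cycle lengths of π_268 on ℤ/343ℤ: [147, 147, 21, 21, 3, 3, 1]; 7 cycles in total.
7 cycles on 343: each ℓ→(−1)^(ℓ−1), product (−1)^336 = +1.
(268|343)_J = +1 (Zolotarev's lemma cross-check).

+1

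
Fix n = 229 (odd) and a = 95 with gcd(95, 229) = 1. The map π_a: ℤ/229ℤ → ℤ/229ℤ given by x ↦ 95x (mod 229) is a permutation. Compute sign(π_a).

Orbit of 94 under x↦95x: [94, 228, 134, 135, 1, 95]… (length divides ord_229(95)).
Decompose π into cycles: lengths [6, 6, 6, 6, 6, 6, 6, 6, 6, 6, 6, 6, 6, 6, 6, 6, 6, 6, 6, 6, 6, 6, 6, 6, 6, 6, 6, 6, 6, 6, 6, 6, 6, 6, 6, 6, 6, 6, 1] (39 cycles, including the fixed point 0).
With 39 cycles on 229 points, sign = (−1)^{229−39} = +1.
The Jacobi symbol (95|229) = +1 (Zolotarev) agrees.

+1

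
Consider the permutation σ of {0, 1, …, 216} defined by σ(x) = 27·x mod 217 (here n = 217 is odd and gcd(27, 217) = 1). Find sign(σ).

+1

Start at x=209: 209 → 1 → 27 → 78 → 153 → 8 → 216 → … (one orbit).
25 cycles of lengths [10, 10, 10, 10, 10, 10, 10, 10, 10, 10, 10, 10, 10, 10, 10, 10, 10, 10, 10, 10, 10, 2, 2, 2, 1].
Σ(ℓ_i−1) = 217−25 = 192; sign = (−1)^192 = +1.
Zolotarev: (27|217) = +1, matching the cycle-count sign.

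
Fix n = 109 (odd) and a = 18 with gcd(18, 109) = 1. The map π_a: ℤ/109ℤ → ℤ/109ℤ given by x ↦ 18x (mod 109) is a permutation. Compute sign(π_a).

-1

Orbit of 45 under x↦18x: [45, 47, 83, 77, 78, 96, 93]… (length divides ord_109(18)).
Cycle type of π: 108 + 1; total 2 cycles.
2 cycles on 109: each ℓ→(−1)^(ℓ−1), product (−1)^107 = -1.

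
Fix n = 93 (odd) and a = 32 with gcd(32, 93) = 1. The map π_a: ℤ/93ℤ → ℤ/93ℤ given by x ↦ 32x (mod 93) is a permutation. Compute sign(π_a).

Start at x=32: 32 → 1 → 32 (one orbit).
Cycle type of π: 2×31 + 1×31; total 62 cycles.
n − c = 93 − 62 = 31; sign = (−1)^31 = -1.
Check: (32/93) = -1 by Zolotarev.

-1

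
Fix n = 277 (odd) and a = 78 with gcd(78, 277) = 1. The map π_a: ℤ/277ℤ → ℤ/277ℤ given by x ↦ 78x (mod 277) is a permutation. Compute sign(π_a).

-1

Trace 29: π^k(29) = [29, 46, 264, 94, 130, 168, 85] for k=0..6.
The orbit structure of x ↦ 78x mod 277: 2 orbits of sizes [276, 1].
With 2 cycles on 277 points, sign = (−1)^{277−2} = -1.
Via Zolotarev, sign(π_{78}) = (78|277) = -1.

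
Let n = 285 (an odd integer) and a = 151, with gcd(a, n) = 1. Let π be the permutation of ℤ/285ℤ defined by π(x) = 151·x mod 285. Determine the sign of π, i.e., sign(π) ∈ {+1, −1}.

-1

Orbit of 151 under x↦151x: [151, 1]… (length divides ord_285(151)).
150 cycles of lengths [2, 2, 2, 2, 2, 2, 2, 2, 2, 2, 2, 2, 2, 2, 2, 2, 2, 2, 2, 2, 2, 2, 2, 2, 2, 2, 2, 2, 2, 2, 2, 2, 2, 2, 2, 2, 2, 2, 2, 2, 2, 2, 2, 2, 2, 2, 2, 2, 2, 2, 2, 2, 2, 2, 2, 2, 2, 2, 2, 2, 2, 2, 2, 2, 2, 2, 2, 2, 2, 2, 2, 2, 2, 2, 2, 2, 2, 2, 2, 2, 2, 2, 2, 2, 2, 2, 2, 2, 2, 2, 2, 2, 2, 2, 2, 2, 2, 2, 2, 2, 2, 2, 2, 2, 2, 2, 2, 2, 2, 2, 2, 2, 2, 2, 2, 2, 2, 2, 2, 2, 2, 2, 2, 2, 2, 2, 2, 2, 2, 2, 2, 2, 2, 2, 2, 1, 1, 1, 1, 1, 1, 1, 1, 1, 1, 1, 1, 1, 1, 1].
285 − 150 = 135 transpositions; sign(π) = (−1)^135 = -1.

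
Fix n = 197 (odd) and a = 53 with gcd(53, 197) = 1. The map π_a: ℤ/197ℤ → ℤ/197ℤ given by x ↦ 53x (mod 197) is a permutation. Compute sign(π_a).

+1

Orbit of 42 under x↦53x: [42, 59, 172, 54, 104, 193, 182]… (length divides ord_197(53)).
The orbit structure of x ↦ 53x mod 197: 5 orbits of sizes [49, 49, 49, 49, 1].
Σ(ℓ_i−1) = 197−5 = 192; sign = (−1)^192 = +1.
Zolotarev: (53|197) = +1, matching the cycle-count sign.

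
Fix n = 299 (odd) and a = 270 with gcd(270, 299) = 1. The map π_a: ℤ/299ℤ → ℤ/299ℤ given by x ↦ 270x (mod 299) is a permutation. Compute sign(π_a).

Start at x=270: 270 → 243 → 129 → 146 → 251 → 196 → 296 → … (one orbit).
The orbit structure of x ↦ 270x mod 299: 8 orbits of sizes [66, 66, 66, 66, 22, 6, 6, 1].
8 cycles on 299: each ℓ→(−1)^(ℓ−1), product (−1)^291 = -1.

-1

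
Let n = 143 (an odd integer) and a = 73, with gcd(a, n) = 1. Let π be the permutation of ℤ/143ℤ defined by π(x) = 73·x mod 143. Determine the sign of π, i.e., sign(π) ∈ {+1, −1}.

Orbit of 92 under x↦73x: [92, 138, 64, 96, 1, 73, 38]… (length divides ord_143(73)).
The orbit structure of x ↦ 73x mod 143: 11 orbits of sizes [20, 20, 20, 20, 20, 20, 10, 4, 4, 4, 1].
Σ(ℓ_i−1) = 143−11 = 132; sign = (−1)^132 = +1.
Via Zolotarev, sign(π_{73}) = (73|143) = +1.

+1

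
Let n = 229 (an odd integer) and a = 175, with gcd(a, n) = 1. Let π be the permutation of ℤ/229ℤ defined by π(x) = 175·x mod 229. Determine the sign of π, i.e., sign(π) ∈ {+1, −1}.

-1

Orbit of 60 under x↦175x: [60, 195, 4, 13, 214, 123, 228]… (length divides ord_229(175)).
π_175 has 4 disjoint cycles with lengths [76, 76, 76, 1] on {0,…,228}.
Σ(ℓ_i−1) = 229−4 = 225; sign = (−1)^225 = -1.
Zolotarev: (175|229) = -1, matching the cycle-count sign.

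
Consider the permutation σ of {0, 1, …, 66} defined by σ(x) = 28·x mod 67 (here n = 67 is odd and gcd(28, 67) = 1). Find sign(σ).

Trace 8: π^k(8) = [8, 23, 41, 9, 51, 21, 52] for k=0..6.
Decompose π into cycles: lengths [66, 1] (2 cycles, including the fixed point 0).
sign(π) = (−1)^{n − #cycles} = (−1)^{67−2} = (−1)^65 = -1.
Via Zolotarev, sign(π_{28}) = (28|67) = -1.

-1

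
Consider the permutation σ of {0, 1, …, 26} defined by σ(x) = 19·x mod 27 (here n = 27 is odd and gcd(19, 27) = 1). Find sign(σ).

+1

Start at x=1: 1 → 19 → 10 → 1 (one orbit).
15 cycles of lengths [3, 3, 3, 3, 3, 3, 1, 1, 1, 1, 1, 1, 1, 1, 1].
With 15 cycles on 27 points, sign = (−1)^{27−15} = +1.
The Jacobi symbol (19|27) = +1 (Zolotarev) agrees.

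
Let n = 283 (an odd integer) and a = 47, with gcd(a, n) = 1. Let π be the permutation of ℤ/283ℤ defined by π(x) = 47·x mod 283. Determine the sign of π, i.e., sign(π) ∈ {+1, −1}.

Orbit of 276 under x↦47x: [276, 237, 102, 266, 50, 86, 80]… (length divides ord_283(47)).
Cycle lengths of π_47 on ℤ/283ℤ: [282, 1]; 2 cycles in total.
Σ(ℓ_i−1) = 283−2 = 281; sign = (−1)^281 = -1.
The Jacobi symbol (47|283) = -1 (Zolotarev) agrees.

-1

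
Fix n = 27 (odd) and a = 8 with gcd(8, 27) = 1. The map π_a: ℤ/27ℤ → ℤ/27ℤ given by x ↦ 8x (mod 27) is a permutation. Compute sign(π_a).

Trace 19: π^k(19) = [19, 17, 1, 8, 10, 26] for k=0..5.
8 cycles of lengths [6, 6, 6, 2, 2, 2, 2, 1].
sign(π) = (−1)^{n − #cycles} = (−1)^{27−8} = (−1)^19 = -1.
Zolotarev: (8|27) = -1, matching the cycle-count sign.

-1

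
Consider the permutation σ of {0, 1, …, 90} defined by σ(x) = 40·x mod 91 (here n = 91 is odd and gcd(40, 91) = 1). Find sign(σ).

-1

Orbit of 40 under x↦40x: [40, 53, 27, 79, 66, 1]… (length divides ord_91(40)).
Cycle lengths of π_40 on ℤ/91ℤ: [6, 6, 6, 6, 6, 6, 6, 6, 6, 6, 6, 6, 6, 1, 1, 1, 1, 1, 1, 1, 1, 1, 1, 1, 1, 1]; 26 cycles in total.
26 cycles on 91: each ℓ→(−1)^(ℓ−1), product (−1)^65 = -1.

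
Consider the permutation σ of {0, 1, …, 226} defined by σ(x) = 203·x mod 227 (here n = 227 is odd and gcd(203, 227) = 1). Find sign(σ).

+1

Trace 25: π^k(25) = [25, 81, 99, 121, 47, 7, 59] for k=0..6.
Decompose π into cycles: lengths [113, 113, 1] (3 cycles, including the fixed point 0).
With 3 cycles on 227 points, sign = (−1)^{227−3} = +1.
The Jacobi symbol (203|227) = +1 (Zolotarev) agrees.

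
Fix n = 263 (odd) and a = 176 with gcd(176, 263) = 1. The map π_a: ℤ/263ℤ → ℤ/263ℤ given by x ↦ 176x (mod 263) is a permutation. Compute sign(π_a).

+1

Start at x=24: 24 → 16 → 186 → 124 → 258 → 172 → 27 → … (one orbit).
Cycle type of π: 131×2 + 1; total 3 cycles.
n − c = 263 − 3 = 260; sign = (−1)^260 = +1.
Zolotarev: (176|263) = +1, matching the cycle-count sign.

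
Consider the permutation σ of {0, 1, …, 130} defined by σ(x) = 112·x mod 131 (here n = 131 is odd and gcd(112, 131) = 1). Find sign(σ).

+1

Trace 45: π^k(45) = [45, 62, 1, 112, 99, 84, 107] for k=0..6.
Cycle type of π: 13×10 + 1; total 11 cycles.
Σ(ℓ_i−1) = 131−11 = 120; sign = (−1)^120 = +1.
Zolotarev: (112|131) = +1, matching the cycle-count sign.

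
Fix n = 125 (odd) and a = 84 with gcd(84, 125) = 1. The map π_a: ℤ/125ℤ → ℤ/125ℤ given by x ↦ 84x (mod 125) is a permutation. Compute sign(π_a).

+1

Orbit of 24 under x↦84x: [24, 16, 94, 21, 14, 51, 34]… (length divides ord_125(84)).
Decompose π into cycles: lengths [50, 50, 10, 10, 2, 2, 1] (7 cycles, including the fixed point 0).
n − c = 125 − 7 = 118; sign = (−1)^118 = +1.
Zolotarev: (84|125) = +1, matching the cycle-count sign.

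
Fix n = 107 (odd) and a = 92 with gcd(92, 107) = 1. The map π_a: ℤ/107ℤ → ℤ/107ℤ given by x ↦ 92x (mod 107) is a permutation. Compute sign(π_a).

Start at x=86: 86 → 101 → 90 → 41 → 27 → 23 → 83 → … (one orbit).
Cycle lengths of π_92 on ℤ/107ℤ: [53, 53, 1]; 3 cycles in total.
With 3 cycles on 107 points, sign = (−1)^{107−3} = +1.
The Jacobi symbol (92|107) = +1 (Zolotarev) agrees.

+1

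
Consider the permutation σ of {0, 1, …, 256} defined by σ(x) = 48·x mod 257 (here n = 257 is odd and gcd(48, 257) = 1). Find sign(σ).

-1

Trace 63: π^k(63) = [63, 197, 204, 26, 220, 23, 76] for k=0..6.
2 cycles of lengths [256, 1].
2 cycles on 257: each ℓ→(−1)^(ℓ−1), product (−1)^255 = -1.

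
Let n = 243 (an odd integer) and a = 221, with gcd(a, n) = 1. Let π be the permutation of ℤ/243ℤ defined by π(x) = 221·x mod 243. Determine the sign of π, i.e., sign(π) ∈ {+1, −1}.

-1

Trace 149: π^k(149) = [149, 124, 188, 238, 110, 10, 23] for k=0..6.
6 cycles of lengths [162, 54, 18, 6, 2, 1].
Σ(ℓ_i−1) = 243−6 = 237; sign = (−1)^237 = -1.
Zolotarev: (221|243) = -1, matching the cycle-count sign.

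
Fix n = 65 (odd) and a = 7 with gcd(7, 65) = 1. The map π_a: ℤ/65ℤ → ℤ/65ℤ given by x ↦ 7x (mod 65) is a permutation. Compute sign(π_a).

+1

Start at x=58: 58 → 16 → 47 → 4 → 28 → 1 → 7 → … (one orbit).
Cycle lengths of π_7 on ℤ/65ℤ: [12, 12, 12, 12, 12, 4, 1]; 7 cycles in total.
With 7 cycles on 65 points, sign = (−1)^{65−7} = +1.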